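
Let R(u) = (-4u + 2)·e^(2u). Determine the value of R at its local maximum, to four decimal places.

Differentiating with the product rule gives R'(u) = (-8u)·e^(2u). Since e^(2u) > 0, the only critical point is u = 0.
R''(0) has the same sign as -8 < 0, so this is a local maximum.
R(0) = (2)·e^(0) ≈ 2.0000.

2.0000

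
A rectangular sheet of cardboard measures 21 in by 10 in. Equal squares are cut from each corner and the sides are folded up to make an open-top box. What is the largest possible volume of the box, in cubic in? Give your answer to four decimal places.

204.6673

With cut size x, the volume is V(x) = x(21 − 2x)(10 − 2x) for 0 < x < 5.
V'(x) = 12x^2 − 124x + 210. Setting V'(x) = 0 gives x ≈ 2.1344 (the root in (0, 5)).
V''(x) = 24x − 124 is negative there, so this is the maximum; V ≈ 204.6673.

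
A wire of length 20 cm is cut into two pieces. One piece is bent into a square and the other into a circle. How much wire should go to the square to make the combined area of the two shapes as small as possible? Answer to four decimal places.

Let x be the length used for the square. Square side x/4; circle radius (20−x)/(2π).
A(x) = (x/4)² + π·((20−x)/(2π))² = x²/16 + (20−x)²/(4π) for 0 ≤ x ≤ 20. A'(x) = x/8 − (20−x)/(2π) = 0 gives x = 4·20/(π+4) ≈ 11.2020.
A'' = 1/8 + 1/(2π) > 0, so this gives the minimum combined area; x ≈ 11.2020 cm to the square.

11.2020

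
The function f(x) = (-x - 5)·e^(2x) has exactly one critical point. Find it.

Differentiating with the product rule gives f'(x) = (-2x - 11)·e^(2x). Since e^(2x) > 0, the only critical point is x = -11/2.
f''(-11/2) has the same sign as -2 < 0, so this is a local maximum.
f(-11/2) = (1/2)·e^(-11) ≈ 0.0000.

-11/2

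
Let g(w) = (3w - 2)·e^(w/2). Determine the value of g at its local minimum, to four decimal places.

-3.0805

g'(w) = 3·e^(w/2) + (3w - 2)·(1/2)·e^(w/2) = ((3/2)w + 2)·e^(w/2). Since e^(w/2) > 0, the only critical point is w = -4/3.
g''(-4/3) has the same sign as 3/2 > 0, so this is a local minimum.
g(-4/3) = (-6)·e^(-2/3) ≈ -3.0805.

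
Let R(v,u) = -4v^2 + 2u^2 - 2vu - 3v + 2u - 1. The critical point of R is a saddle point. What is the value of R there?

∂R/∂v = -8v - 2u - 3 = 0 and ∂R/∂u = -2v + 4u + 2 = 0, so (v, u) = (-2/9, -11/18).
The Hessian has R_{vv} = -8, R_{uu} = 4, R_{vu} = -2, giving D = -36 < 0, so the point is a saddle point.
R(-2/9, -11/18) = -23/18.

-23/18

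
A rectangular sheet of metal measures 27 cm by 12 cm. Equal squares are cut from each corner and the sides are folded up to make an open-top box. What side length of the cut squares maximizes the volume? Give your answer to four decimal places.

2.5949

With cut size x, the volume is V(x) = x(27 − 2x)(12 − 2x) for 0 < x < 6.
V'(x) = 12x^2 − 156x + 324. Setting V'(x) = 0 gives x ≈ 2.5949 (the root in (0, 6)).
V''(x) = 24x − 156 is negative there, so this is the maximum; V ≈ 385.4252.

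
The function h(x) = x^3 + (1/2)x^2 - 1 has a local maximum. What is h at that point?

-53/54

Critical points: h'(x) = 3x^2 + x vanishes at x = -1/3, 0.
h''(x) = 6x + 1. h''(-1/3) = -1 < 0 ⇒ local maximum; h''(0) = 1 > 0 ⇒ local minimum.
So the local maximum value is h(-1/3) = -53/54.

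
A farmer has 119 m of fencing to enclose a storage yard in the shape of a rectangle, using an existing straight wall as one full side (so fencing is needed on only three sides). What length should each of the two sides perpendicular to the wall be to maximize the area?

Let the sides perpendicular to the wall have length x and the parallel side y, so 2x + y = 119 and the area is A = xy = x(119 − 2x).
A'(x) = 119 − 4x = 0 gives x = 119/4, and A''(x) = −4 < 0 confirms a maximum.
Then y = 119 − 2·119/4 = 119/2 and A = 14161/8.

119/4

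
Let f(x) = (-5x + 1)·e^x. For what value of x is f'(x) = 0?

-4/5

By the product rule, f'(x) = (-5x - 4)·e^x. Since e^x > 0, the only critical point is x = -4/5.
f''(-4/5) has the same sign as -5 < 0, so this is a local maximum.
f(-4/5) = (5)·e^(-4/5) ≈ 2.2466.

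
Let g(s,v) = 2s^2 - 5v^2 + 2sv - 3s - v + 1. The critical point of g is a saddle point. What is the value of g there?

-5/44

∂g/∂s = 4s + 2v - 3 = 0 and ∂g/∂v = 2s - 10v - 1 = 0, so (s, v) = (8/11, 1/22).
The Hessian has g_{ss} = 4, g_{vv} = -10, g_{sv} = 2, giving D = -44 < 0, so the point is a saddle point.
g(8/11, 1/22) = -5/44.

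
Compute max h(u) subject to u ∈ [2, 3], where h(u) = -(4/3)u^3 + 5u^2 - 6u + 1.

-5/3

Differentiating, h'(u) = -4u^2 + 10u - 6; which has no zeros in [2, 3].
Candidates: h(2) = -5/3, h(3) = -8.
Hence the absolute maximum is -5/3 at u = 2.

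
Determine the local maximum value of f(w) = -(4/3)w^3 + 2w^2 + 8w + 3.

49/3

Critical points: f'(w) = -4w^2 + 4w + 8 vanishes at w = -1, 2.
f''(w) = -8w + 4. f''(-1) = 12 > 0 ⇒ local minimum; f''(2) = -12 < 0 ⇒ local maximum.
So the local maximum value is f(2) = 49/3.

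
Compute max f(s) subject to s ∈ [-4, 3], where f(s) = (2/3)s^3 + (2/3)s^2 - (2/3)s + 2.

Differentiating, f'(s) = 2s^2 + (4/3)s - 2/3; which vanishes at s = -1 and s = 1/3.
Compare values at every candidate in [-4, 3]: f(-4) = -82/3, f(-1) = 8/3, f(1/3) = 152/81, f(3) = 24.
The maximum over the interval is 24, attained at s = 3.

24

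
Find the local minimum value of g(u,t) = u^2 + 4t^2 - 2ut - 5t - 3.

∂g/∂u = 2u - 2t = 0 and ∂g/∂t = -2u + 8t - 5 = 0, so (u, t) = (5/6, 5/6).
The Hessian has g_{uu} = 2, g_{tt} = 8, g_{ut} = -2, giving D = 12 > 0 with g_{uu} > 0, so the point is a local minimum.
g(5/6, 5/6) = -61/12.

-61/12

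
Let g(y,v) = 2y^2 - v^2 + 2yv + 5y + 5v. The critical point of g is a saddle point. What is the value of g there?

-25/12

∂g/∂y = 4y + 2v + 5 = 0 and ∂g/∂v = 2y - 2v + 5 = 0, so (y, v) = (-5/3, 5/6).
The Hessian has g_{yy} = 4, g_{vv} = -2, g_{yv} = 2, giving D = -12 < 0, so the point is a saddle point.
g(-5/3, 5/6) = -25/12.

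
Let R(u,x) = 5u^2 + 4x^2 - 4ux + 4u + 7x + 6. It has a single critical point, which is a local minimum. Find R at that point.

∂R/∂u = 10u - 4x + 4 = 0 and ∂R/∂x = -4u + 8x + 7 = 0, so (u, x) = (-15/16, -43/32).
The Hessian has R_{uu} = 10, R_{xx} = 8, R_{ux} = -4, giving D = 64 > 0 with R_{uu} > 0, so the point is a local minimum.
R(-15/16, -43/32) = -37/64.

-37/64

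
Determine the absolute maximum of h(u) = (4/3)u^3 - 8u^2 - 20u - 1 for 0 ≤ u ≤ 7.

The derivative is 4u^2 - 16u - 20, whose only zero in [0, 7] is u = 5.
Evaluating at the critical points and endpoints: h(0) = -1, h(5) = -403/3, h(7) = -227/3.
The maximum over the interval is -1, attained at u = 0.

-1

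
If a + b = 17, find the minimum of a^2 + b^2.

With a + b = 17, a^2 + b^2 = a^2 + (17 − a)^2.
The derivative 2a − 2(17 − a) = 4a − 34 vanishes at a = 17/2; second derivative 4 > 0, a minimum.
The minimum is 2·(17/2)^2 = 289/2.

289/2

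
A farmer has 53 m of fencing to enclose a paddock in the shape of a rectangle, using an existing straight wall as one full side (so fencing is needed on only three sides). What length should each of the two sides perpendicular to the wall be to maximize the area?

53/4

Let the sides perpendicular to the wall have length x and the parallel side y, so 2x + y = 53 and the area is A = xy = x(53 − 2x).
A'(x) = 53 − 4x = 0 gives x = 53/4, and A''(x) = −4 < 0 confirms a maximum.
Then y = 53 − 2·53/4 = 53/2 and A = 2809/8.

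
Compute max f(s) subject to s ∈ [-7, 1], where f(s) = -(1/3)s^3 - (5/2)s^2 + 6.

6

Differentiating, f'(s) = -s^2 - 5s; which vanishes at s = -5 and s = 0.
Candidates: f(-7) = -13/6; f(-5) = -89/6; f(0) = 6; f(1) = 19/6.
Hence the absolute maximum is 6 at s = 0.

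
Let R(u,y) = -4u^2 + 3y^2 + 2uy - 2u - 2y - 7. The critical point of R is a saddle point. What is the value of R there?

∂R/∂u = -8u + 2y - 2 = 0 and ∂R/∂y = 2u + 6y - 2 = 0, so (u, y) = (-2/13, 5/13).
The Hessian has R_{uu} = -8, R_{yy} = 6, R_{uy} = 2, giving D = -52 < 0, so the point is a saddle point.
R(-2/13, 5/13) = -94/13.

-94/13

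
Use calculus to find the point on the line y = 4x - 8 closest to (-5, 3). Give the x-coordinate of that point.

39/17

Minimize D(x)^2 = (x + 5)^2 + (4x - 11)^2.
d/dx[D^2] = 2(x + 5) + 2·4·(4x - 11) = 0 ⇒ x = 39/17.
Then y = 20/17 and the distance is √(961/17) ≈ 7.5186.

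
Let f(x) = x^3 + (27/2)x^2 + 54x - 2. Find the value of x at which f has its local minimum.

f'(x) = 3x^2 + 27x + 54 = 0 at x = -6, -3.
f''(x) = 6x + 27. f''(-6) = -9 < 0 ⇒ local maximum; f''(-3) = 9 > 0 ⇒ local minimum.
So the local minimum value is f(-3) = -139/2.

-3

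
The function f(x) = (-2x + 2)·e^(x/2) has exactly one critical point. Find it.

-1

f'(x) = (-2)·e^(x/2) + (-2x + 2)·(1/2)·e^(x/2) = (-x - 1)·e^(x/2). Since e^(x/2) > 0, the only critical point is x = -1.
f''(-1) has the same sign as -1 < 0, so this is a local maximum.
f(-1) = (4)·e^(-1/2) ≈ 2.4261.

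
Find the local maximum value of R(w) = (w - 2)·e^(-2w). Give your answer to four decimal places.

0.0034

R'(w) = 1·e^(-2w) + (w - 2)·(-2)·e^(-2w) = (-2w + 5)·e^(-2w). Since e^(-2w) > 0, the only critical point is w = 5/2.
R''(5/2) has the same sign as -2 < 0, so this is a local maximum.
R(5/2) = (1/2)·e^(-5) ≈ 0.0034.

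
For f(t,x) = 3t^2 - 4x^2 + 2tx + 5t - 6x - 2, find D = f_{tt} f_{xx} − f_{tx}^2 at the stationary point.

∂f/∂t = 6t + 2x + 5 = 0 and ∂f/∂x = 2t - 8x - 6 = 0, so (t, x) = (-7/13, -23/26).
The Hessian has f_{tt} = 6, f_{xx} = -8, f_{tx} = 2, giving D = -52 < 0, so the point is a saddle point.
D = (6)·(-8) − (2)^2 = -52.

-52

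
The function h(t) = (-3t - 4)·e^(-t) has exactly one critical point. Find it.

-1/3

Differentiating with the product rule gives h'(t) = (3t + 1)·e^(-t). Since e^(-t) > 0, the only critical point is t = -1/3.
h''(-1/3) has the same sign as 3 > 0, so this is a local minimum.
h(-1/3) = (-3)·e^(1/3) ≈ -4.1868.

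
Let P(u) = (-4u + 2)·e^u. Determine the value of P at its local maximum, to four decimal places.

P'(u) = (-4)·e^u + (-4u + 2)·1·e^u = (-4u - 2)·e^u. Since e^u > 0, the only critical point is u = -1/2.
P''(-1/2) has the same sign as -4 < 0, so this is a local maximum.
P(-1/2) = (4)·e^(-1/2) ≈ 2.4261.

2.4261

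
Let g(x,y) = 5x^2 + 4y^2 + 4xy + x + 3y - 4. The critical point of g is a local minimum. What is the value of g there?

-293/64

∂g/∂x = 10x + 4y + 1 = 0 and ∂g/∂y = 4x + 8y + 3 = 0, so (x, y) = (1/16, -13/32).
The Hessian has g_{xx} = 10, g_{yy} = 8, g_{xy} = 4, giving D = 64 > 0 with g_{xx} > 0, so the point is a local minimum.
g(1/16, -13/32) = -293/64.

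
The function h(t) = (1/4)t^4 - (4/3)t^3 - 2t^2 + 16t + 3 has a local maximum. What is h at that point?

h'(t) = t^3 - 4t^2 - 4t + 16. Setting h'(t) = 0 gives t ∈ {-2, 2, 4}.
h''(t) = 3t^2 - 8t - 4. h''(-2) = 24 > 0 ⇒ local minimum; h''(2) = -8 < 0 ⇒ local maximum; h''(4) = 12 > 0 ⇒ local minimum.
So the local maximum value is h(2) = 61/3.

61/3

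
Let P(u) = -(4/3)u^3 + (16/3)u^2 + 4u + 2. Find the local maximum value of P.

P'(u) = -4u^2 + (32/3)u + 4. Setting P'(u) = 0 gives u ∈ {-1/3, 3}.
Second-derivative test with P''(u) = -8u + 32/3: P''(-1/3) = 40/3 > 0 ⇒ local minimum; P''(3) = -40/3 < 0 ⇒ local maximum.
So the local maximum value is P(3) = 26.

26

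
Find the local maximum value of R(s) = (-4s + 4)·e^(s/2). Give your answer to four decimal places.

4.8522

R'(s) = (-4)·e^(s/2) + (-4s + 4)·(1/2)·e^(s/2) = (-2s - 2)·e^(s/2). Since e^(s/2) > 0, the only critical point is s = -1.
R''(-1) has the same sign as -2 < 0, so this is a local maximum.
R(-1) = (8)·e^(-1/2) ≈ 4.8522.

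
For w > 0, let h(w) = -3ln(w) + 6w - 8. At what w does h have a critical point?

1/2

h'(w) = -3/w + 6 = 0 gives w = 1/2.
h''(w) = 3/w², which is positive for w > 0, so this is a local minimum.
h(1/2) = -3·ln(1/2) + 3 - 8 ≈ -2.9206.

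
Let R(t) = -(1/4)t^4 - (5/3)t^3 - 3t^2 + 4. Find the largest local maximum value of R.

4

R'(t) = -t^3 - 5t^2 - 6t = 0 at t = -3, -2, 0.
R''(t) = -3t^2 - 10t - 6. R''(-3) = -3 < 0 ⇒ local maximum; R''(-2) = 2 > 0 ⇒ local minimum; R''(0) = -6 < 0 ⇒ local maximum.
The largest local maximum is R(0) = 4.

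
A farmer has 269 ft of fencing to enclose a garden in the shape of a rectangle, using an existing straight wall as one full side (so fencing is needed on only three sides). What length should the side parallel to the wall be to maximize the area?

Let the sides perpendicular to the wall have length x and the parallel side y, so 2x + y = 269 and the area is A = xy = x(269 − 2x).
A'(x) = 269 − 4x = 0 gives x = 269/4, and A''(x) = −4 < 0 confirms a maximum.
Then y = 269 − 2·269/4 = 269/2 and A = 72361/8.

269/2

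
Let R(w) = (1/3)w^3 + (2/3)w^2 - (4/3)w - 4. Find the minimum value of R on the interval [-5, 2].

The derivative is w^2 + (4/3)w - 4/3, which vanishes at w = -2 and w = 2/3.
Candidates: R(-5) = -67/3,  R(-2) = -4/3,  R(2/3) = -364/81,  R(2) = -4/3.
Hence the absolute minimum is -67/3 at w = -5.

-67/3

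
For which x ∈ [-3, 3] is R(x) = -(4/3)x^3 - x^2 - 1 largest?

-3

The derivative is -4x^2 - 2x, which vanishes at x = -1/2 and x = 0.
Compare values at every candidate in [-3, 3]: R(-3) = 26, R(-1/2) = -13/12, R(0) = -1, R(3) = -46.
So the maximum is R(-3) = 26.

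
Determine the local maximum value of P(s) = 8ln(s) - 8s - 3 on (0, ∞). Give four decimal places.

-11.0000

P'(s) = 8/s − 8 = 0 gives s = 1.
P''(s) = -8/s², which is negative for s > 0, so this is a local maximum.
P(1) = 8·ln(1) - 8 - 3 ≈ -11.0000.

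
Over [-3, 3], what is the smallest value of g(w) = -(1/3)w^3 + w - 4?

-10

Differentiating, g'(w) = -w^2 + 1; which vanishes at w = -1 and w = 1.
Evaluating at the critical points and endpoints: g(-3) = 2,  g(-1) = -14/3,  g(1) = -10/3,  g(3) = -10.
So the minimum is g(3) = -10.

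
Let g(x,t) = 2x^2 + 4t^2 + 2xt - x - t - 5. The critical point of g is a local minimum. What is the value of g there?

∂g/∂x = 4x + 2t - 1 = 0 and ∂g/∂t = 2x + 8t - 1 = 0, so (x, t) = (3/14, 1/14).
The Hessian has g_{xx} = 4, g_{tt} = 8, g_{xt} = 2, giving D = 28 > 0 with g_{xx} > 0, so the point is a local minimum.
g(3/14, 1/14) = -36/7.

-36/7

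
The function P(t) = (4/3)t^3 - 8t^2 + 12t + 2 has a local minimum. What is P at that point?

Critical points: P'(t) = 4t^2 - 16t + 12 vanishes at t = 1, 3.
P''(t) = 8t - 16. P''(1) = -8 < 0 ⇒ local maximum; P''(3) = 8 > 0 ⇒ local minimum.
So the local minimum value is P(3) = 2.

2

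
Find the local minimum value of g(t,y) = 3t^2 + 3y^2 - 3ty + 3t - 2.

-3

∂g/∂t = 6t - 3y + 3 = 0 and ∂g/∂y = -3t + 6y = 0, so (t, y) = (-2/3, -1/3).
The Hessian has g_{tt} = 6, g_{yy} = 6, g_{ty} = -3, giving D = 27 > 0 with g_{tt} > 0, so the point is a local minimum.
g(-2/3, -1/3) = -3.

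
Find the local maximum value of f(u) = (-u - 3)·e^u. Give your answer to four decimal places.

0.0183

f'(u) = (-1)·e^u + (-u - 3)·1·e^u = (-u - 4)·e^u. Since e^u > 0, the only critical point is u = -4.
f''(-4) has the same sign as -1 < 0, so this is a local maximum.
f(-4) = (1)·e^(-4) ≈ 0.0183.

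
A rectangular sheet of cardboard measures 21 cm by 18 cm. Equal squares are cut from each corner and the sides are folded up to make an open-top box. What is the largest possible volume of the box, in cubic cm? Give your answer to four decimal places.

541.9699

With cut size x, the volume is V(x) = x(21 − 2x)(18 − 2x) for 0 < x < 9.
V'(x) = 12x^2 − 156x + 378. Setting V'(x) = 0 gives x ≈ 3.2213 (the root in (0, 9)).
V''(x) = 24x − 156 is negative there, so this is the maximum; V ≈ 541.9699.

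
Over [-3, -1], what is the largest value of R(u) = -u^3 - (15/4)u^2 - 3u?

9/4

Differentiating, R'(u) = -3u^2 - (15/2)u - 3; whose only zero in [-3, -1] is u = -2.
Candidates: R(-3) = 9/4,  R(-2) = -1,  R(-1) = 1/4.
So the maximum is R(-3) = 9/4.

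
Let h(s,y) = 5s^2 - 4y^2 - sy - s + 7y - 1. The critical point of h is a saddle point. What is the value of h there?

∂h/∂s = 10s - y - 1 = 0 and ∂h/∂y = -s - 8y + 7 = 0, so (s, y) = (5/27, 23/27).
The Hessian has h_{ss} = 10, h_{yy} = -8, h_{sy} = -1, giving D = -81 < 0, so the point is a saddle point.
h(5/27, 23/27) = 17/9.

17/9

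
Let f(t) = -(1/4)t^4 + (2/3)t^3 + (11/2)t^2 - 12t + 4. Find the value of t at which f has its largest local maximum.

Critical points: f'(t) = -t^3 + 2t^2 + 11t - 12 vanishes at t = -3, 1, 4.
Second-derivative test with f''(t) = -3t^2 + 4t + 11: f''(-3) = -28 < 0 ⇒ local maximum; f''(1) = 12 > 0 ⇒ local minimum; f''(4) = -21 < 0 ⇒ local maximum.
The largest local maximum is f(-3) = 205/4.

-3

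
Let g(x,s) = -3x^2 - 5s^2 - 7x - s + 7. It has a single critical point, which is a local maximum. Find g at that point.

167/15

∂g/∂x = -6x - 7 = 0 and ∂g/∂s = -10s - 1 = 0, so (x, s) = (-7/6, -1/10).
The Hessian has g_{xx} = -6, g_{ss} = -10, g_{xs} = 0, giving D = 60 > 0 with g_{xx} < 0, so the point is a local maximum.
g(-7/6, -1/10) = 167/15.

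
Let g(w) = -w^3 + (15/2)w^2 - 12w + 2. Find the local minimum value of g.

-7/2

Critical points: g'(w) = -3w^2 + 15w - 12 vanishes at w = 1, 4.
Since g''(w) = -6w + 15, we get g''(1) = 9 > 0 ⇒ local minimum; g''(4) = -9 < 0 ⇒ local maximum.
The local minimum is g(1) = -7/2.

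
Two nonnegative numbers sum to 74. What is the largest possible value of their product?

With x + y = 74, the product is P(x) = x(74 − x).
P'(x) = 74 − 2x = 0 gives x = 37; P'' = −2 < 0, so this is the maximum.
P = 37·37 = 1369.

1369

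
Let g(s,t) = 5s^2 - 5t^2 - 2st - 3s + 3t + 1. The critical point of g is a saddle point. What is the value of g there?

∂g/∂s = 10s - 2t - 3 = 0 and ∂g/∂t = -2s - 10t + 3 = 0, so (s, t) = (9/26, 3/13).
The Hessian has g_{ss} = 10, g_{tt} = -10, g_{st} = -2, giving D = -104 < 0, so the point is a saddle point.
g(9/26, 3/13) = 43/52.

43/52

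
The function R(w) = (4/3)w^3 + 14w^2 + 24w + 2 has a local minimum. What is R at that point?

-28/3

Critical points: R'(w) = 4w^2 + 28w + 24 vanishes at w = -6, -1.
Second-derivative test with R''(w) = 8w + 28: R''(-6) = -20 < 0 ⇒ local maximum; R''(-1) = 20 > 0 ⇒ local minimum.
So the local minimum value is R(-1) = -28/3.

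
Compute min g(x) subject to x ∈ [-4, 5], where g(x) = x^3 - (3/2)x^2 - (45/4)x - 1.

-44

Differentiating, g'(x) = 3x^2 - 3x - 45/4; which vanishes at x = -3/2 and x = 5/2.
Evaluating at the critical points and endpoints: g(-4) = -44,  g(-3/2) = 73/8,  g(5/2) = -183/8,  g(5) = 121/4.
Hence the absolute minimum is -44 at x = -4.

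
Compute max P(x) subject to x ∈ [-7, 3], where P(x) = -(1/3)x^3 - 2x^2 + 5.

64/3

P'(x) = -x^2 - 4x, which vanishes at x = -4 and x = 0.
Candidates: P(-7) = 64/3, P(-4) = -17/3, P(0) = 5, P(3) = -22.
Hence the absolute maximum is 64/3 at x = -7.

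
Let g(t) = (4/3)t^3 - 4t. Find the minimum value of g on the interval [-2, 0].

g'(t) = 4t^2 - 4, whose only zero in [-2, 0] is t = -1.
Evaluating at the critical points and endpoints: g(-2) = -8/3,  g(-1) = 8/3,  g(0) = 0.
So the minimum is g(-2) = -8/3.

-8/3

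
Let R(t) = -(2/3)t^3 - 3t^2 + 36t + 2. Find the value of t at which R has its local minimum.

R'(t) = -2t^2 - 6t + 36. Setting R'(t) = 0 gives t ∈ {-6, 3}.
R''(t) = -4t - 6. R''(-6) = 18 > 0 ⇒ local minimum; R''(3) = -18 < 0 ⇒ local maximum.
Thus R has its local minimum at t = -6, with value -178.

-6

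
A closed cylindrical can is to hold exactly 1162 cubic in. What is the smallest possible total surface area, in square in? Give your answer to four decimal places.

With radius r and height h, πr²h = 1162 so h = 1162/(πr²), and S(r) = 2πr² + 2πrh = 2πr² + 2·1162/r.
S'(r) = 4πr − 2·1162/r² = 0 ⇒ r³ = 1162/(2π), so r ≈ 5.6974 and h = 2r ≈ 11.3948.
S''(r) = 4π + 4·1162/r³ > 0, so this is the minimum; S ≈ 611.8599.

611.8599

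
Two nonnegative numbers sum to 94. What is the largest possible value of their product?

With x + y = 94, the product is P(x) = x(94 − x).
P'(x) = 94 − 2x = 0 gives x = 47; P'' = −2 < 0, so this is the maximum.
P = 47·47 = 2209.

2209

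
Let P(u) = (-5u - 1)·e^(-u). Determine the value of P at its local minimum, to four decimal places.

By the product rule, P'(u) = (5u - 4)·e^(-u). Since e^(-u) > 0, the only critical point is u = 4/5.
P''(4/5) has the same sign as 5 > 0, so this is a local minimum.
P(4/5) = (-5)·e^(-4/5) ≈ -2.2466.

-2.2466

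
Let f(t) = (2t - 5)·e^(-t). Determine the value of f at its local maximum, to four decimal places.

0.0604

Differentiating with the product rule gives f'(t) = (-2t + 7)·e^(-t). Since e^(-t) > 0, the only critical point is t = 7/2.
f''(7/2) has the same sign as -2 < 0, so this is a local maximum.
f(7/2) = (2)·e^(-7/2) ≈ 0.0604.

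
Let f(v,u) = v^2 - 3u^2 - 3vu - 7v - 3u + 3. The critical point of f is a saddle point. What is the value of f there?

∂f/∂v = 2v - 3u - 7 = 0 and ∂f/∂u = -3v - 6u - 3 = 0, so (v, u) = (11/7, -9/7).
The Hessian has f_{vv} = 2, f_{uu} = -6, f_{vu} = -3, giving D = -21 < 0, so the point is a saddle point.
f(11/7, -9/7) = -4/7.

-4/7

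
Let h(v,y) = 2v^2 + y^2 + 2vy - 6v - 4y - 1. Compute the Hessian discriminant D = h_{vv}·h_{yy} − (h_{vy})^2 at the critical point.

∂h/∂v = 4v + 2y - 6 = 0 and ∂h/∂y = 2v + 2y - 4 = 0, so (v, y) = (1, 1).
The Hessian has h_{vv} = 4, h_{yy} = 2, h_{vy} = 2, giving D = 4 > 0 with h_{vv} > 0, so the point is a local minimum.
D = (4)·(2) − (2)^2 = 4.

4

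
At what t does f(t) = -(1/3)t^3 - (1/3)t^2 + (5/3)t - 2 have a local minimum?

-5/3

Critical points: f'(t) = -t^2 - (2/3)t + 5/3 vanishes at t = -5/3, 1.
f''(t) = -2t - 2/3. f''(-5/3) = 8/3 > 0 ⇒ local minimum; f''(1) = -8/3 < 0 ⇒ local maximum.
So the local minimum value is f(-5/3) = -337/81.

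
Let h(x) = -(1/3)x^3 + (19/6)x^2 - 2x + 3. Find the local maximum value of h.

33

h'(x) = -x^2 + (19/3)x - 2. Setting h'(x) = 0 gives x ∈ {1/3, 6}.
h''(x) = -2x + 19/3. h''(1/3) = 17/3 > 0 ⇒ local minimum; h''(6) = -17/3 < 0 ⇒ local maximum.
The local maximum is h(6) = 33.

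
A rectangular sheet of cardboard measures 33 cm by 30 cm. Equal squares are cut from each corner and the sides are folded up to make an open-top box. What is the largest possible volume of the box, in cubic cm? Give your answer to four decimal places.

2303.4576

With cut size x, the volume is V(x) = x(33 − 2x)(30 − 2x) for 0 < x < 15.
V'(x) = 12x^2 − 252x + 990. Setting V'(x) = 0 gives x ≈ 5.2322 (the root in (0, 15)).
V''(x) = 24x − 252 is negative there, so this is the maximum; V ≈ 2303.4576.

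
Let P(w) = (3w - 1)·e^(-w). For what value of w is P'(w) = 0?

P'(w) = 3·e^(-w) + (3w - 1)·(-1)·e^(-w) = (-3w + 4)·e^(-w). Since e^(-w) > 0, the only critical point is w = 4/3.
P''(4/3) has the same sign as -3 < 0, so this is a local maximum.
P(4/3) = (3)·e^(-4/3) ≈ 0.7908.

4/3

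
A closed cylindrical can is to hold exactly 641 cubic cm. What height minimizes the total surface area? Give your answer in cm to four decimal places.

9.3452

With radius r and height h, πr²h = 641 so h = 641/(πr²), and S(r) = 2πr² + 2πrh = 2πr² + 2·641/r.
S'(r) = 4πr − 2·641/r² = 0 ⇒ r³ = 641/(2π), so r ≈ 4.6726 and h = 2r ≈ 9.3452.
S''(r) = 4π + 4·641/r³ > 0, so this is the minimum; S ≈ 411.5474.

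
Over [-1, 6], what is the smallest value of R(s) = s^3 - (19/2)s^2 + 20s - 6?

-73/2

The derivative is 3s^2 - 19s + 20, which vanishes at s = 4/3 and s = 5.
Candidates: R(-1) = -73/2; R(4/3) = 166/27; R(5) = -37/2; R(6) = -12.
Hence the absolute minimum is -73/2 at s = -1.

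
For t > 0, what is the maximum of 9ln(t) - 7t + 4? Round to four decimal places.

-2.7382

h'(t) = 9/t − 7 = 0 gives t = 9/7.
h''(t) = -9/t², which is negative for t > 0, so this is a local maximum.
h(9/7) = 9·ln(9/7) - 9 + 4 ≈ -2.7382.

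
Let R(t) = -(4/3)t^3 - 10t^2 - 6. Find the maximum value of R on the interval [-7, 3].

Differentiating, R'(t) = -4t^2 - 20t; which vanishes at t = -5 and t = 0.
Compare values at every candidate in [-7, 3]: R(-7) = -116/3,  R(-5) = -268/3,  R(0) = -6,  R(3) = -132.
So the maximum is R(0) = -6.

-6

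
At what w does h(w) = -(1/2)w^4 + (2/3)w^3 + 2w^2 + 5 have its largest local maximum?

2

Critical points: h'(w) = -2w^3 + 2w^2 + 4w vanishes at w = -1, 0, 2.
Since h''(w) = -6w^2 + 4w + 4, we get h''(-1) = -6 < 0 ⇒ local maximum; h''(0) = 4 > 0 ⇒ local minimum; h''(2) = -12 < 0 ⇒ local maximum.
The largest local maximum is h(2) = 31/3.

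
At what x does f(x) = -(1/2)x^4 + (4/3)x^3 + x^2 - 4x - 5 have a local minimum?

1

f'(x) = -2x^3 + 4x^2 + 2x - 4 = 0 at x = -1, 1, 2.
f''(x) = -6x^2 + 8x + 2. f''(-1) = -12 < 0 ⇒ local maximum; f''(1) = 4 > 0 ⇒ local minimum; f''(2) = -6 < 0 ⇒ local maximum.
So the local minimum value is f(1) = -43/6.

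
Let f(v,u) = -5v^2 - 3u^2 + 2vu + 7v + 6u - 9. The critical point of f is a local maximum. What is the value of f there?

-93/56

∂f/∂v = -10v + 2u + 7 = 0 and ∂f/∂u = 2v - 6u + 6 = 0, so (v, u) = (27/28, 37/28).
The Hessian has f_{vv} = -10, f_{uu} = -6, f_{vu} = 2, giving D = 56 > 0 with f_{vv} < 0, so the point is a local maximum.
f(27/28, 37/28) = -93/56.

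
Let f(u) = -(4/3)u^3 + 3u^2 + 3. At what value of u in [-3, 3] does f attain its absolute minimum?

3

Differentiating, f'(u) = -4u^2 + 6u; which vanishes at u = 0 and u = 3/2.
Evaluating at the critical points and endpoints: f(-3) = 66; f(0) = 3; f(3/2) = 21/4; f(3) = -6.
Hence the absolute minimum is -6 at u = 3.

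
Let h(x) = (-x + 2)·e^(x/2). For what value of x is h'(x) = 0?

0

Differentiating with the product rule gives h'(x) = (-(1/2)x)·e^(x/2). Since e^(x/2) > 0, the only critical point is x = 0.
h''(0) has the same sign as -1/2 < 0, so this is a local maximum.
h(0) = (2)·e^(0) ≈ 2.0000.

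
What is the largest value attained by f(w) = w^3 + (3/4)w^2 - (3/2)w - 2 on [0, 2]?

6

The derivative is 3w^2 + (3/2)w - 3/2, whose only zero in [0, 2] is w = 1/2.
Candidates: f(0) = -2,  f(1/2) = -39/16,  f(2) = 6.
The maximum over the interval is 6, attained at w = 2.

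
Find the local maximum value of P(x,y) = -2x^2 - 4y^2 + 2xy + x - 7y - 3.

∂P/∂x = -4x + 2y + 1 = 0 and ∂P/∂y = 2x - 8y - 7 = 0, so (x, y) = (-3/14, -13/14).
The Hessian has P_{xx} = -4, P_{yy} = -8, P_{xy} = 2, giving D = 28 > 0 with P_{xx} < 0, so the point is a local maximum.
P(-3/14, -13/14) = 1/7.

1/7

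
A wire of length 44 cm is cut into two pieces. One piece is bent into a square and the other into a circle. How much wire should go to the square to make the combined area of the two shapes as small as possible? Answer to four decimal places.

Let x be the length used for the square. Square side x/4; circle radius (44−x)/(2π).
A(x) = (x/4)² + π·((44−x)/(2π))² = x²/16 + (44−x)²/(4π) for 0 ≤ x ≤ 44. A'(x) = x/8 − (44−x)/(2π) = 0 gives x = 4·44/(π+4) ≈ 24.6444.
A'' = 1/8 + 1/(2π) > 0, so this gives the minimum combined area; x ≈ 24.6444 cm to the square.

24.6444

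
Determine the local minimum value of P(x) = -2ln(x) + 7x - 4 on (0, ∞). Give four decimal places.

P'(x) = -2/x + 7 = 0 gives x = 2/7.
P''(x) = 2/x², which is positive for x > 0, so this is a local minimum.
P(2/7) = -2·ln(2/7) + 2 - 4 ≈ 0.5055.

0.5055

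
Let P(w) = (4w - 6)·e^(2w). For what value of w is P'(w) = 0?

By the product rule, P'(w) = (8w - 8)·e^(2w). Since e^(2w) > 0, the only critical point is w = 1.
P''(1) has the same sign as 8 > 0, so this is a local minimum.
P(1) = (-2)·e^(2) ≈ -14.7781.

1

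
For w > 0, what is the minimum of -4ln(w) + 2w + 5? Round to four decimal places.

h'(w) = -4/w + 2 = 0 gives w = 2.
h''(w) = 4/w², which is positive for w > 0, so this is a local minimum.
h(2) = -4·ln(2) + 4 + 5 ≈ 6.2274.

6.2274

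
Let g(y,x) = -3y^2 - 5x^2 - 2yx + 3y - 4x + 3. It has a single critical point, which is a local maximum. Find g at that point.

∂g/∂y = -6y - 2x + 3 = 0 and ∂g/∂x = -2y - 10x - 4 = 0, so (y, x) = (19/28, -15/28).
The Hessian has g_{yy} = -6, g_{xx} = -10, g_{yx} = -2, giving D = 56 > 0 with g_{yy} < 0, so the point is a local maximum.
g(19/28, -15/28) = 285/56.

285/56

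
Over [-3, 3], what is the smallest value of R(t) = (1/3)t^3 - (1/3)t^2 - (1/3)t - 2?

-13

Differentiating, R'(t) = t^2 - (2/3)t - 1/3; which vanishes at t = -1/3 and t = 1.
Candidates: R(-3) = -13, R(-1/3) = -157/81, R(1) = -7/3, R(3) = 3.
Hence the absolute minimum is -13 at t = -3.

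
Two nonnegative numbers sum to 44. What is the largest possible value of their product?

484

With x + y = 44, the product is P(x) = x(44 − x).
P'(x) = 44 − 2x = 0 gives x = 22; P'' = −2 < 0, so this is the maximum.
P = 22·22 = 484.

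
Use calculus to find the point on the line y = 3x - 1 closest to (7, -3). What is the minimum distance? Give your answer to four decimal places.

Minimize D(x)^2 = (x - 7)^2 + (3x + 2)^2.
d/dx[D^2] = 2(x - 7) + 2·3·(3x + 2) = 0 ⇒ x = 1/10.
Then y = -7/10 and the distance is √(529/10) ≈ 7.2732.

7.2732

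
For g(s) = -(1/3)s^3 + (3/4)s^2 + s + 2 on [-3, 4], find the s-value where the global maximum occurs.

-3

g'(s) = -s^2 + (3/2)s + 1, which vanishes at s = -1/2 and s = 2.
Evaluating at the critical points and endpoints: g(-3) = 59/4,  g(-1/2) = 83/48,  g(2) = 13/3,  g(4) = -10/3.
The maximum over the interval is 59/4, attained at s = -3.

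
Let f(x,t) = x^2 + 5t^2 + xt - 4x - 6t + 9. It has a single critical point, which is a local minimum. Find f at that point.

∂f/∂x = 2x + t - 4 = 0 and ∂f/∂t = x + 10t - 6 = 0, so (x, t) = (34/19, 8/19).
The Hessian has f_{xx} = 2, f_{tt} = 10, f_{xt} = 1, giving D = 19 > 0 with f_{xx} > 0, so the point is a local minimum.
f(34/19, 8/19) = 79/19.

79/19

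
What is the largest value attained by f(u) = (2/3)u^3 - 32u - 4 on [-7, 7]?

244/3

The derivative is 2u^2 - 32, which vanishes at u = -4 and u = 4.
Compare values at every candidate in [-7, 7]: f(-7) = -26/3,  f(-4) = 244/3,  f(4) = -268/3,  f(7) = 2/3.
Hence the absolute maximum is 244/3 at u = -4.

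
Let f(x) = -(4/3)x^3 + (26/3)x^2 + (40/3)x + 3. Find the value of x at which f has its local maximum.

Critical points: f'(x) = -4x^2 + (52/3)x + 40/3 vanishes at x = -2/3, 5.
Since f''(x) = -8x + 52/3, we get f''(-2/3) = 68/3 > 0 ⇒ local minimum; f''(5) = -68/3 < 0 ⇒ local maximum.
The local maximum is f(5) = 359/3.

5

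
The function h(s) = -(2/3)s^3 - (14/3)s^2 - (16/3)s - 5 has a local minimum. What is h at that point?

h'(s) = -2s^2 - (28/3)s - 16/3 = 0 at s = -4, -2/3.
Second-derivative test with h''(s) = -4s - 28/3: h''(-4) = 20/3 > 0 ⇒ local minimum; h''(-2/3) = -20/3 < 0 ⇒ local maximum.
So the local minimum value is h(-4) = -47/3.

-47/3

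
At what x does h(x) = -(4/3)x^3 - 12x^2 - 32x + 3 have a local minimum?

-4

Critical points: h'(x) = -4x^2 - 24x - 32 vanishes at x = -4, -2.
Second-derivative test with h''(x) = -8x - 24: h''(-4) = 8 > 0 ⇒ local minimum; h''(-2) = -8 < 0 ⇒ local maximum.
Thus h has its local minimum at x = -4, with value 73/3.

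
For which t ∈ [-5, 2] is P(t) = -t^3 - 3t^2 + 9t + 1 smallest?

P'(t) = -3t^2 - 6t + 9, which vanishes at t = -3 and t = 1.
Compare values at every candidate in [-5, 2]: P(-5) = 6, P(-3) = -26, P(1) = 6, P(2) = -1.
So the minimum is P(-3) = -26.

-3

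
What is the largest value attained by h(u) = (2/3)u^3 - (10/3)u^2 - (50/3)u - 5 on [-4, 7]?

h'(u) = 2u^2 - (20/3)u - 50/3, which vanishes at u = -5/3 and u = 5.
Evaluating at the critical points and endpoints: h(-4) = -103/3,  h(-5/3) = 845/81,  h(5) = -265/3,  h(7) = -169/3.
Hence the absolute maximum is 845/81 at u = -5/3.

845/81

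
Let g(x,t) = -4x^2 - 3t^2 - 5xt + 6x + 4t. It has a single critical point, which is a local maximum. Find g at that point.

∂g/∂x = -8x - 5t + 6 = 0 and ∂g/∂t = -5x - 6t + 4 = 0, so (x, t) = (16/23, 2/23).
The Hessian has g_{xx} = -8, g_{tt} = -6, g_{xt} = -5, giving D = 23 > 0 with g_{xx} < 0, so the point is a local maximum.
g(16/23, 2/23) = 52/23.

52/23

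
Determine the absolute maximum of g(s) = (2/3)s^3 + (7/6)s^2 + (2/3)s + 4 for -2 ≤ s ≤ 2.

46/3

Differentiating, g'(s) = 2s^2 + (7/3)s + 2/3; which vanishes at s = -2/3 and s = -1/2.
Candidates: g(-2) = 2; g(-2/3) = 314/81; g(-1/2) = 31/8; g(2) = 46/3.
The maximum over the interval is 46/3, attained at s = 2.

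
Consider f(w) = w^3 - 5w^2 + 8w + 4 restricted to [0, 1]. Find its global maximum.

8

f'(w) = 3w^2 - 10w + 8, which has no zeros in [0, 1].
Evaluating at the critical points and endpoints: f(0) = 4; f(1) = 8.
So the maximum is f(1) = 8.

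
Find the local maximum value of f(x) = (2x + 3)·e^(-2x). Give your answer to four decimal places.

By the product rule, f'(x) = (-4x - 4)·e^(-2x). Since e^(-2x) > 0, the only critical point is x = -1.
f''(-1) has the same sign as -4 < 0, so this is a local maximum.
f(-1) = (1)·e^(2) ≈ 7.3891.

7.3891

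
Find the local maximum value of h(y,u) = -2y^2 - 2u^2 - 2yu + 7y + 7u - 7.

∂h/∂y = -4y - 2u + 7 = 0 and ∂h/∂u = -2y - 4u + 7 = 0, so (y, u) = (7/6, 7/6).
The Hessian has h_{yy} = -4, h_{uu} = -4, h_{yu} = -2, giving D = 12 > 0 with h_{yy} < 0, so the point is a local maximum.
h(7/6, 7/6) = 7/6.

7/6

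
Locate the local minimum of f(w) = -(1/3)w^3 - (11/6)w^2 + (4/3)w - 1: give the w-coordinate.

f'(w) = -w^2 - (11/3)w + 4/3 = 0 at w = -4, 1/3.
f''(w) = -2w - 11/3. f''(-4) = 13/3 > 0 ⇒ local minimum; f''(1/3) = -13/3 < 0 ⇒ local maximum.
Thus f has its local minimum at w = -4, with value -43/3.

-4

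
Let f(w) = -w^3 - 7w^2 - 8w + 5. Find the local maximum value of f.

f'(w) = -3w^2 - 14w - 8 = 0 at w = -4, -2/3.
f''(w) = -6w - 14. f''(-4) = 10 > 0 ⇒ local minimum; f''(-2/3) = -10 < 0 ⇒ local maximum.
So the local maximum value is f(-2/3) = 203/27.

203/27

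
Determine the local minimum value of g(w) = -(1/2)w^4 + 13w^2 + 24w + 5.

-13/2

g'(w) = -2w^3 + 26w + 24. Setting g'(w) = 0 gives w ∈ {-3, -1, 4}.
Since g''(w) = -6w^2 + 26, we get g''(-3) = -28 < 0 ⇒ local maximum; g''(-1) = 20 > 0 ⇒ local minimum; g''(4) = -70 < 0 ⇒ local maximum.
The local minimum is g(-1) = -13/2.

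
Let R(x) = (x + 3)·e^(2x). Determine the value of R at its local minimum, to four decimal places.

By the product rule, R'(x) = (2x + 7)·e^(2x). Since e^(2x) > 0, the only critical point is x = -7/2.
R''(-7/2) has the same sign as 2 > 0, so this is a local minimum.
R(-7/2) = (-1/2)·e^(-7) ≈ -0.0005.

-0.0005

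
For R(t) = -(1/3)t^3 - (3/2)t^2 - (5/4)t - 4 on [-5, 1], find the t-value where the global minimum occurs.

1

Differentiating, R'(t) = -t^2 - 3t - 5/4; which vanishes at t = -5/2 and t = -1/2.
Evaluating at the critical points and endpoints: R(-5) = 77/12, R(-5/2) = -121/24, R(-1/2) = -89/24, R(1) = -85/12.
The minimum over the interval is -85/12, attained at t = 1.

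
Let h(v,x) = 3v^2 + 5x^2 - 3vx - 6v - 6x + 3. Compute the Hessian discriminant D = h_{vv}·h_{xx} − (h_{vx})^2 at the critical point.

∂h/∂v = 6v - 3x - 6 = 0 and ∂h/∂x = -3v + 10x - 6 = 0, so (v, x) = (26/17, 18/17).
The Hessian has h_{vv} = 6, h_{xx} = 10, h_{vx} = -3, giving D = 51 > 0 with h_{vv} > 0, so the point is a local minimum.
D = (6)·(10) − (-3)^2 = 51.

51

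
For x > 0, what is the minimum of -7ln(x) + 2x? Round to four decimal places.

-1.7693

P'(x) = -7/x + 2 = 0 gives x = 7/2.
P''(x) = 7/x², which is positive for x > 0, so this is a local minimum.
P(7/2) = -7·ln(7/2) + 7 ≈ -1.7693.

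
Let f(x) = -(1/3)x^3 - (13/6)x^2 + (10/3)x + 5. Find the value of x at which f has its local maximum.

2/3

f'(x) = -x^2 - (13/3)x + 10/3. Setting f'(x) = 0 gives x ∈ {-5, 2/3}.
Second-derivative test with f''(x) = -2x - 13/3: f''(-5) = 17/3 > 0 ⇒ local minimum; f''(2/3) = -17/3 < 0 ⇒ local maximum.
So the local maximum value is f(2/3) = 499/81.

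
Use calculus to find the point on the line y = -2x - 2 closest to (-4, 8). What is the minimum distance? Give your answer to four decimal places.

0.8944

Minimize D(x)^2 = (x + 4)^2 + (-2x - 10)^2.
d/dx[D^2] = 2(x + 4) + 2·(-2)·(-2x - 10) = 0 ⇒ x = -24/5.
Then y = 38/5 and the distance is √(4/5) ≈ 0.8944.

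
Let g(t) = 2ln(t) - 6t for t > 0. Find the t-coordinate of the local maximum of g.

g'(t) = 2/t − 6 = 0 gives t = 1/3.
g''(t) = -2/t², which is negative for t > 0, so this is a local maximum.
g(1/3) = 2·ln(1/3) - 2 ≈ -4.1972.

1/3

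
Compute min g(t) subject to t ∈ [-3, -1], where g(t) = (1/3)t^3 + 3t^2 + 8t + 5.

-5/3

g'(t) = t^2 + 6t + 8, whose only zero in [-3, -1] is t = -2.
Compare values at every candidate in [-3, -1]: g(-3) = -1; g(-2) = -5/3; g(-1) = -1/3.
Hence the absolute minimum is -5/3 at t = -2.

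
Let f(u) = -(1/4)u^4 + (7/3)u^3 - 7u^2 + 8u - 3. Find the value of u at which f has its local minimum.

2

f'(u) = -u^3 + 7u^2 - 14u + 8 = 0 at u = 1, 2, 4.
f''(u) = -3u^2 + 14u - 14. f''(1) = -3 < 0 ⇒ local maximum; f''(2) = 2 > 0 ⇒ local minimum; f''(4) = -6 < 0 ⇒ local maximum.
The local minimum is f(2) = -1/3.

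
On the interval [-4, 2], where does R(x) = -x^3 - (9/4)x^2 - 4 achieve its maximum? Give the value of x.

The derivative is -3x^2 - (9/2)x, which vanishes at x = -3/2 and x = 0.
Evaluating at the critical points and endpoints: R(-4) = 24,  R(-3/2) = -91/16,  R(0) = -4,  R(2) = -21.
The maximum over the interval is 24, attained at x = -4.

-4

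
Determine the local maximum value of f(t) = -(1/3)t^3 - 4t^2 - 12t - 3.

23/3

f'(t) = -t^2 - 8t - 12. Setting f'(t) = 0 gives t ∈ {-6, -2}.
Since f''(t) = -2t - 8, we get f''(-6) = 4 > 0 ⇒ local minimum; f''(-2) = -4 < 0 ⇒ local maximum.
So the local maximum value is f(-2) = 23/3.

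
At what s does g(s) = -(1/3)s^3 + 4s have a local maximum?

2

g'(s) = -s^2 + 4. Setting g'(s) = 0 gives s ∈ {-2, 2}.
Second-derivative test with g''(s) = -2s: g''(-2) = 4 > 0 ⇒ local minimum; g''(2) = -4 < 0 ⇒ local maximum.
Thus g has its local maximum at s = 2, with value 16/3.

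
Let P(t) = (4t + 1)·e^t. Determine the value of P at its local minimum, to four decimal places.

-1.1460

Differentiating with the product rule gives P'(t) = (4t + 5)·e^t. Since e^t > 0, the only critical point is t = -5/4.
P''(-5/4) has the same sign as 4 > 0, so this is a local minimum.
P(-5/4) = (-4)·e^(-5/4) ≈ -1.1460.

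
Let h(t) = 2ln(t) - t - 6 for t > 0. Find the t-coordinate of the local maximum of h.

h'(t) = 2/t − 1 = 0 gives t = 2.
h''(t) = -2/t², which is negative for t > 0, so this is a local maximum.
h(2) = 2·ln(2) - 2 - 6 ≈ -6.6137.

2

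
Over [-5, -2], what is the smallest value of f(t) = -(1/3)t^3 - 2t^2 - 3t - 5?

The derivative is -t^2 - 4t - 3, whose only zero in [-5, -2] is t = -3.
Compare values at every candidate in [-5, -2]: f(-5) = 5/3,  f(-3) = -5,  f(-2) = -13/3.
The minimum over the interval is -5, attained at t = -3.

-5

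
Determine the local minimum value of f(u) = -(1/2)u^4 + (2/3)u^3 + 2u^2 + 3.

3

Critical points: f'(u) = -2u^3 + 2u^2 + 4u vanishes at u = -1, 0, 2.
Since f''(u) = -6u^2 + 4u + 4, we get f''(-1) = -6 < 0 ⇒ local maximum; f''(0) = 4 > 0 ⇒ local minimum; f''(2) = -12 < 0 ⇒ local maximum.
The local minimum is f(0) = 3.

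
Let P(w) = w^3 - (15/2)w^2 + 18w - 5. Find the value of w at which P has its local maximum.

Critical points: P'(w) = 3w^2 - 15w + 18 vanishes at w = 2, 3.
Second-derivative test with P''(w) = 6w - 15: P''(2) = -3 < 0 ⇒ local maximum; P''(3) = 3 > 0 ⇒ local minimum.
So the local maximum value is P(2) = 9.

2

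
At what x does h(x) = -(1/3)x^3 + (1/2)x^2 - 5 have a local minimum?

0

Critical points: h'(x) = -x^2 + x vanishes at x = 0, 1.
h''(x) = -2x + 1. h''(0) = 1 > 0 ⇒ local minimum; h''(1) = -1 < 0 ⇒ local maximum.
So the local minimum value is h(0) = -5.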